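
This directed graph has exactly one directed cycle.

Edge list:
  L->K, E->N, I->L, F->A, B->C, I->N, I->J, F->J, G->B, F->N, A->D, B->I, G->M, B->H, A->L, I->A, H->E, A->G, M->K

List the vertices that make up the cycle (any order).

DFS with gray/black marking from A:
A gray
  L gray
    K gray
    K black
  L black
  D gray
  D black
  G gray
    M gray
      M→K: K black — skip
    M black
    B gray
      I gray
        N gray
        N black
        J gray
        J black
        I→A: A is gray → back edge
Back edge closes the cycle A → G → B → I → A; its vertices are {A, B, G, I}.

A, B, G, I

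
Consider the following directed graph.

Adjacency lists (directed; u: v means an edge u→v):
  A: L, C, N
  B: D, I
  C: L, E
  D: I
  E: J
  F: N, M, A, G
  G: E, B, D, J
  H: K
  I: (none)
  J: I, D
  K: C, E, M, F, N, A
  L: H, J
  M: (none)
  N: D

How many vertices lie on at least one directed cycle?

6

A vertex is on a directed cycle iff it belongs to a strongly connected component of size ≥ 2 (or has a self-loop).
The vertices on cycles are {A, C, F, H, K, L} — 6 in total.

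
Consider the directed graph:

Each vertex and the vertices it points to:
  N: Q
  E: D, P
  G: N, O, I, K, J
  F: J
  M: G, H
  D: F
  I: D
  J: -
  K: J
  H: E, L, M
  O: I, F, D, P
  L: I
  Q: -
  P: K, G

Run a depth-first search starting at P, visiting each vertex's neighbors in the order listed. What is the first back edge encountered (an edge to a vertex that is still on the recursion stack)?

DFS from P (visiting each vertex's neighbors in the order listed); mark gray on enter, black on exit:
P gray
  K gray
    J gray
    J black
  K black
  G gray
    N gray
      Q gray
      Q black
    N black
    O gray
      I gray
        D gray
          F gray
            F→J: J black — skip
          F black
        D black
      I black
      O→F: F black — skip
      O→D: D black — skip
      O→P: P is gray → back edge
First back edge: O → P.

O->P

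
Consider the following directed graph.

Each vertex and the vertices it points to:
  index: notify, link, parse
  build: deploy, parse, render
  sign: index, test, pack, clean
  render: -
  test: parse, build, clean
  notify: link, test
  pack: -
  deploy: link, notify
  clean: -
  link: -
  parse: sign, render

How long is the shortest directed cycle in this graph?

3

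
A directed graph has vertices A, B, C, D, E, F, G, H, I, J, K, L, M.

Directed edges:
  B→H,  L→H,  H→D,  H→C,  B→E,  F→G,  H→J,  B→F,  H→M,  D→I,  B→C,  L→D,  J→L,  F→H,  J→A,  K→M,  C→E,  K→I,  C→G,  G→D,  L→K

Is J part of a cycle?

Yes

J is on a cycle iff J can reach itself via ≥1 edge.
J → L → H → J — yes.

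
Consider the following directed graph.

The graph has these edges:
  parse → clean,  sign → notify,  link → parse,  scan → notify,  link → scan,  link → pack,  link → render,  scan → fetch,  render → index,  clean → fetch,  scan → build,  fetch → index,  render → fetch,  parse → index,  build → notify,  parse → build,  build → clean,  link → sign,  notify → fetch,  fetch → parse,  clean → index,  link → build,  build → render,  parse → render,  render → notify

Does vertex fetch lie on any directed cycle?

fetch is on a cycle iff fetch can reach itself via ≥1 edge.
fetch → parse → render → fetch — yes.

Yes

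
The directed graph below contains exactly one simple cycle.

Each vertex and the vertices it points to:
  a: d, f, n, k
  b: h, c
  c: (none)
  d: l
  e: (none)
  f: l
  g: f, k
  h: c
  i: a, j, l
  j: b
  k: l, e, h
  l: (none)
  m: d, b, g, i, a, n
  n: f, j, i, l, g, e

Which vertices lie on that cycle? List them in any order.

a, i, n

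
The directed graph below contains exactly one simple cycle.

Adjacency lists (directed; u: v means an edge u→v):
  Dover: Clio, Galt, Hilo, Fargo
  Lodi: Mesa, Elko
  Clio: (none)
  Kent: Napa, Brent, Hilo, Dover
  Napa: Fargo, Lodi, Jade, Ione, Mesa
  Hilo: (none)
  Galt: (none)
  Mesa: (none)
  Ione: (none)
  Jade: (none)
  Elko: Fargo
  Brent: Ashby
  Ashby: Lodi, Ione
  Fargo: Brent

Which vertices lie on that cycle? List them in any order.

Elko, Lodi, Ashby, Brent, Fargo

DFS with gray/black marking from Brent:
Brent gray
  Ashby gray
    Lodi gray
      Mesa gray
      Mesa black
      Elko gray
        Fargo gray
          Fargo→Brent: Brent is gray → back edge
Back edge closes the cycle Brent → Ashby → Lodi → Elko → Fargo → Brent; its vertices are {Elko, Lodi, Ashby, Brent, Fargo}.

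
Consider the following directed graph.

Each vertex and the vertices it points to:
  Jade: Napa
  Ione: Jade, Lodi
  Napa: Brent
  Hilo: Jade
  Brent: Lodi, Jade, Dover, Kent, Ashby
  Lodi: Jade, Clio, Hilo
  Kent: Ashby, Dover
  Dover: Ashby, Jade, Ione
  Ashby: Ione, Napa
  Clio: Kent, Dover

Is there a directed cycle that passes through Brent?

Yes

Brent is on a cycle iff Brent can reach itself via ≥1 edge.
Brent → Jade → Napa → Brent — yes.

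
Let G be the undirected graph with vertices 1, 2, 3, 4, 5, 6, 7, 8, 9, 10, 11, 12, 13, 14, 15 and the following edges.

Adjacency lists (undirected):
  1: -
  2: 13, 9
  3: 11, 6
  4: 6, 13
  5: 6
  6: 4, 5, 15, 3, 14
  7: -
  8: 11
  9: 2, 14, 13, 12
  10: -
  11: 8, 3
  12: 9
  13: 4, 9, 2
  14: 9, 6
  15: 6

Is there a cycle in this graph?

Yes

DFS, tracking each vertex's parent; an edge to a visited non-parent vertex closes a cycle.
Start from 10:
visit 10 (parent –)
visit 1 (parent –)
visit 2 (parent –)
  visit 13 (parent 2)
    visit 4 (parent 13)
      visit 6 (parent 4)
        6–4: parent, skip
        visit 5 (parent 6)
          5–6: parent, skip
        visit 15 (parent 6)
          15–6: parent, skip
        visit 3 (parent 6)
          visit 11 (parent 3)
            visit 8 (parent 11)
              8–11: parent, skip
            11–3: parent, skip
          3–6: parent, skip
        visit 14 (parent 6)
          visit 9 (parent 14)
            9–2: 2 visited and ≠ parent → cycle
Cycle: 2 – 13 – 4 – 6 – 14 – 9 – 2.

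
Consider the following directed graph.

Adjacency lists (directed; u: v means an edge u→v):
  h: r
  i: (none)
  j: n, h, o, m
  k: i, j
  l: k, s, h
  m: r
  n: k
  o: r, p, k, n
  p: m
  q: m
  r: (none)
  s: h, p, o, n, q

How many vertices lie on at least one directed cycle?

A vertex is on a directed cycle iff it belongs to a strongly connected component of size ≥ 2 (or has a self-loop).
The vertices on cycles are {j, k, n, o} — 4 in total.

4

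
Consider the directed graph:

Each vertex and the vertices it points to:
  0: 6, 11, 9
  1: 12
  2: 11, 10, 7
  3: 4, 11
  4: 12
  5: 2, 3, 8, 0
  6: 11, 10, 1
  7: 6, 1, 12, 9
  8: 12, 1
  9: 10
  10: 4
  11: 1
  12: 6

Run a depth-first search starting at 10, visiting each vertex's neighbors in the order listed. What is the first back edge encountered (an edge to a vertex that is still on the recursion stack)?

1→12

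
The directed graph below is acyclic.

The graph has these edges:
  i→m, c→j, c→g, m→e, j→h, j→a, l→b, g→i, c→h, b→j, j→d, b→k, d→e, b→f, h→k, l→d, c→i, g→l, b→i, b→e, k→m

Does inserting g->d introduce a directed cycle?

No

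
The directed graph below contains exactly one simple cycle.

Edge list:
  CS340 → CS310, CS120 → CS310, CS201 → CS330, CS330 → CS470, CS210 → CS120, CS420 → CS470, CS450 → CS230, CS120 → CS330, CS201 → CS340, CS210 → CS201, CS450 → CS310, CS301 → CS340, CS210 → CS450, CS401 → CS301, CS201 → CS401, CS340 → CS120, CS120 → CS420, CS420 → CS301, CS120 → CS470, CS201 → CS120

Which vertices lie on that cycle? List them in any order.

DFS with gray/black marking from CS340:
CS340 gray
  CS120 gray
    CS470 gray
    CS470 black
    CS330 gray
      CS330→CS470: CS470 black — skip
    CS330 black
    CS420 gray
      CS301 gray
        CS301→CS340: CS340 is gray → back edge
Back edge closes the cycle CS340 → CS120 → CS420 → CS301 → CS340; its vertices are {CS120, CS301, CS340, CS420}.

CS120, CS301, CS340, CS420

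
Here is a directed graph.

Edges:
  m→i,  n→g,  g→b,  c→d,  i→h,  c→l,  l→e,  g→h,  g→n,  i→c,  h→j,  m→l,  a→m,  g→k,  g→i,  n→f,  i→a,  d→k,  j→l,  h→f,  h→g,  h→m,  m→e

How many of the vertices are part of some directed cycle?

A vertex is on a directed cycle iff it belongs to a strongly connected component of size ≥ 2 (or has a self-loop).
The vertices on cycles are {a, g, h, i, m, n} — 6 in total.

6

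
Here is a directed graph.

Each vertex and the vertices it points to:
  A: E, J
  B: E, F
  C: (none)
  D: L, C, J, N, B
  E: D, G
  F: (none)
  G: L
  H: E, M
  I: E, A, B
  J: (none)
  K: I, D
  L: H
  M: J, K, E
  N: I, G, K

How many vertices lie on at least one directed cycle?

11

A vertex is on a directed cycle iff it belongs to a strongly connected component of size ≥ 2 (or has a self-loop).
The vertices on cycles are {A, B, D, E, G, H, I, K, L, M, N} — 11 in total.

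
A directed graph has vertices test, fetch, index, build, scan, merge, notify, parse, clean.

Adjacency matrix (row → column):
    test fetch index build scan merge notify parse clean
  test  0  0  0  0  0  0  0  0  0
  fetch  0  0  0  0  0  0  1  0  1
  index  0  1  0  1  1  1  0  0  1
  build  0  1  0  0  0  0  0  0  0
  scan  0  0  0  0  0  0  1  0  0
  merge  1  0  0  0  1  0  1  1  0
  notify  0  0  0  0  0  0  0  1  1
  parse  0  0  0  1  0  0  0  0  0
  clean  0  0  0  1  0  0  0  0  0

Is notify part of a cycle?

Yes

notify is on a cycle iff notify can reach itself via ≥1 edge.
notify → parse → build → fetch → notify — yes.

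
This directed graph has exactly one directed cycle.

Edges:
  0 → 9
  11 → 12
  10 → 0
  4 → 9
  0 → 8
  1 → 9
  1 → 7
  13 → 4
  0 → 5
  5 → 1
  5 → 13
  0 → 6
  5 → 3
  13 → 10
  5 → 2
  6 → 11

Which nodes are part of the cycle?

0, 5, 10, 13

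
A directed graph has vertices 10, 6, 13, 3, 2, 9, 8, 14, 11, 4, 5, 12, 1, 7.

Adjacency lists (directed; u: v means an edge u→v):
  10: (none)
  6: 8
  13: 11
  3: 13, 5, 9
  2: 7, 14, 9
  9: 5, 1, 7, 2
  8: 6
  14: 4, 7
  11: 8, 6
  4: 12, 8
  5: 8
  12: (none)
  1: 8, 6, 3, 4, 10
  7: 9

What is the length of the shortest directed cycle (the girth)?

2

For each vertex v, BFS finds the shortest path from v back to v.
The shortest such closed walk is 9 → 7 → 9, length 2.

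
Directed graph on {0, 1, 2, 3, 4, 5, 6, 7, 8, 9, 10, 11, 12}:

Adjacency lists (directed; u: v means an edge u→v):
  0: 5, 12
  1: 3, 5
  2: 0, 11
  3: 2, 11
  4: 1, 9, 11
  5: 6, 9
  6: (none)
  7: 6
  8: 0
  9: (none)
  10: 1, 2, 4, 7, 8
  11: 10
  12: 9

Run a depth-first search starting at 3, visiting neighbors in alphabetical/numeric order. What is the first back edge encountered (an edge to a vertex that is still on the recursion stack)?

1->3

DFS from 3 (visiting neighbors in alphabetical/numeric order); mark gray on enter, black on exit:
3 gray
  2 gray
    0 gray
      5 gray
        6 gray
        6 black
        9 gray
        9 black
      5 black
      12 gray
        12→9: 9 black — skip
      12 black
    0 black
    11 gray
      10 gray
        1 gray
          1→3: 3 is gray → back edge
First back edge: 1 → 3.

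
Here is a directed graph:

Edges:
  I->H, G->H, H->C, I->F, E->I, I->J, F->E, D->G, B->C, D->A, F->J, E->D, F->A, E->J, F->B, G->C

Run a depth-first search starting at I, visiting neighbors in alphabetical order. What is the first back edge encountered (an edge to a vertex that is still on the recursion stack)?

E->I

DFS from I (visiting neighbors in alphabetical order); mark gray on enter, black on exit:
I gray
  F gray
    A gray
    A black
    B gray
      C gray
      C black
    B black
    E gray
      D gray
        D→A: A black — skip
        G gray
          G→C: C black — skip
          H gray
            H→C: C black — skip
          H black
        G black
      D black
      E→I: I is gray → back edge
First back edge: E → I.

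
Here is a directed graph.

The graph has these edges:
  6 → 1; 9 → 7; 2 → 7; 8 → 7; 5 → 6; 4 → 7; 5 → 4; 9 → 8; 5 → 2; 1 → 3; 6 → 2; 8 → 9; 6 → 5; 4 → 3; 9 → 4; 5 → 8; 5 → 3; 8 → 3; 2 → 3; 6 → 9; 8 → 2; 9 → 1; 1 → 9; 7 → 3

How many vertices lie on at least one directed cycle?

5

A vertex is on a directed cycle iff it belongs to a strongly connected component of size ≥ 2 (or has a self-loop).
The vertices on cycles are {1, 5, 6, 8, 9} — 5 in total.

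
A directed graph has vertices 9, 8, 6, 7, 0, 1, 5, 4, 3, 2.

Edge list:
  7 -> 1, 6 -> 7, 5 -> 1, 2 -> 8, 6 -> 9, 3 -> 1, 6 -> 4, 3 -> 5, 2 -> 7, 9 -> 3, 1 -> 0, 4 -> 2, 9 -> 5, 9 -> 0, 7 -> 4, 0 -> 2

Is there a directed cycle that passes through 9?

No

9 lies on a cycle iff there is a path from 9 back to itself.
Exploring from 9, it never reaches itself; equivalently, its strongly connected component is a singleton.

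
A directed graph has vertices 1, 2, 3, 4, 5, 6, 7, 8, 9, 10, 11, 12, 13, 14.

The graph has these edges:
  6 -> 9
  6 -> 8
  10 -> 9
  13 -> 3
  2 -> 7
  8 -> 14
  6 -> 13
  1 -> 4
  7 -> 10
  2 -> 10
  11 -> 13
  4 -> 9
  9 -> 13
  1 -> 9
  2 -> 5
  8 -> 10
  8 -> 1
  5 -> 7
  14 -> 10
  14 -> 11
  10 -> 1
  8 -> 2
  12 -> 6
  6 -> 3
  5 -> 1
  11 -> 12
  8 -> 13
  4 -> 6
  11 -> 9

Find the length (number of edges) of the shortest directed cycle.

4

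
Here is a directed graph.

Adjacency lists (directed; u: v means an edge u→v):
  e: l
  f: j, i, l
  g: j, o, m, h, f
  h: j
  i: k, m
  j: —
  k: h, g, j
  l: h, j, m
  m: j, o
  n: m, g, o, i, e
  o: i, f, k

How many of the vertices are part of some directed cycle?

A vertex is on a directed cycle iff it belongs to a strongly connected component of size ≥ 2 (or has a self-loop).
The vertices on cycles are {f, g, i, k, l, m, o} — 7 in total.

7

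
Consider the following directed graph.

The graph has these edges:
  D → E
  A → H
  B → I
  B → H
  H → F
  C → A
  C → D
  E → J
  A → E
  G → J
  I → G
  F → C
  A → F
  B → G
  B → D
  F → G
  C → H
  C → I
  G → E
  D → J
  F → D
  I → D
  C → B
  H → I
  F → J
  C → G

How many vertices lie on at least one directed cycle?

5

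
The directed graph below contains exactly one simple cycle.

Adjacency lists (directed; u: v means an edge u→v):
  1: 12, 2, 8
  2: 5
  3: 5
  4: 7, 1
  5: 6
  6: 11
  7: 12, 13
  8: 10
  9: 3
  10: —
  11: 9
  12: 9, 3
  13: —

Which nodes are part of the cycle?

3, 5, 6, 9, 11

DFS with gray/black marking from 9:
9 gray
  3 gray
    5 gray
      6 gray
        11 gray
          11→9: 9 is gray → back edge
Back edge closes the cycle 9 → 3 → 5 → 6 → 11 → 9; its vertices are {3, 5, 6, 9, 11}.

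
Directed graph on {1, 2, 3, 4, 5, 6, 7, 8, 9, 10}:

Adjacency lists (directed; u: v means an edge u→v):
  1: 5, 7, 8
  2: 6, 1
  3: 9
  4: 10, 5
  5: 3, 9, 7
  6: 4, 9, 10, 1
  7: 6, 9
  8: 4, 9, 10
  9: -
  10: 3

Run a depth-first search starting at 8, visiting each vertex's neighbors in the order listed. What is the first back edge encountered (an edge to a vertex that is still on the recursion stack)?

6->4

DFS from 8 (visiting each vertex's neighbors in the order listed); mark gray on enter, black on exit:
8 gray
  4 gray
    10 gray
      3 gray
        9 gray
        9 black
      3 black
    10 black
    5 gray
      5→3: 3 black — skip
      5→9: 9 black — skip
      7 gray
        6 gray
          6→4: 4 is gray → back edge
First back edge: 6 → 4.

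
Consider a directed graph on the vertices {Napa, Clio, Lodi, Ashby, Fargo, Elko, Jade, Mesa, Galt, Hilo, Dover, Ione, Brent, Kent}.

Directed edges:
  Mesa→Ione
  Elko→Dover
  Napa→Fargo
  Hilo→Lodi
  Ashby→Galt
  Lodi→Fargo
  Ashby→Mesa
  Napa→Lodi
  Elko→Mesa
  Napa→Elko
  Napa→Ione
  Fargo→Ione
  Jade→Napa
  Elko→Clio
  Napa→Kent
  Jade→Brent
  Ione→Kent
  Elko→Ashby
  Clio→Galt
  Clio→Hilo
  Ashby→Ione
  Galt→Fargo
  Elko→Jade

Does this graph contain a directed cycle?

Yes

DFS with white/gray/black marking, starting from Lodi:
Lodi gray
  Fargo gray
    Ione gray
      Kent gray
      Kent black
    Ione black
  Fargo black
Lodi black
Napa gray
  Elko gray
    Clio gray
      Galt gray
        Galt→Fargo: Fargo black — skip
      Galt black
      Hilo gray
        Hilo→Lodi: Lodi black — skip
      Hilo black
    Clio black
    Mesa gray
      Mesa→Ione: Ione black — skip
    Mesa black
    Jade gray
      Brent gray
      Brent black
      Jade→Napa: Napa is gray → back edge
Back edge found, so a cycle exists: Napa → Elko → Jade → Napa.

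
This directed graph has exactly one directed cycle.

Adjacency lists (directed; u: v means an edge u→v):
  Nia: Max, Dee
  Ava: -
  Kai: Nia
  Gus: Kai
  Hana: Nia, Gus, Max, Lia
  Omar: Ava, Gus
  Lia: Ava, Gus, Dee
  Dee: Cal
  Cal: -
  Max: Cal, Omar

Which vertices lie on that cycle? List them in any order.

DFS with gray/black marking from Nia:
Nia gray
  Max gray
    Cal gray
    Cal black
    Omar gray
      Ava gray
      Ava black
      Gus gray
        Kai gray
          Kai→Nia: Nia is gray → back edge
Back edge closes the cycle Nia → Max → Omar → Gus → Kai → Nia; its vertices are {Gus, Kai, Max, Nia, Omar}.

Gus, Kai, Max, Nia, Omar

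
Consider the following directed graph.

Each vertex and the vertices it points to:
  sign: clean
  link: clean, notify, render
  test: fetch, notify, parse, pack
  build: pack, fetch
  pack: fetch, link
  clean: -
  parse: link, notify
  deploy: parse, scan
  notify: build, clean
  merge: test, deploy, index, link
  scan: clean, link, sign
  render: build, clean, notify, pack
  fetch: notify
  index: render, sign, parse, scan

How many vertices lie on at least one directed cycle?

A vertex is on a directed cycle iff it belongs to a strongly connected component of size ≥ 2 (or has a self-loop).
The vertices on cycles are {link, pack, build, fetch, notify, render} — 6 in total.

6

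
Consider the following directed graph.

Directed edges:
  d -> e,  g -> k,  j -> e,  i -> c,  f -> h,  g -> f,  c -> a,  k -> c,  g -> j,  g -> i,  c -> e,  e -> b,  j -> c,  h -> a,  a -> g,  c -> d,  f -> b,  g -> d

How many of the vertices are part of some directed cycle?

8

A vertex is on a directed cycle iff it belongs to a strongly connected component of size ≥ 2 (or has a self-loop).
The vertices on cycles are {a, c, f, g, h, i, j, k} — 8 in total.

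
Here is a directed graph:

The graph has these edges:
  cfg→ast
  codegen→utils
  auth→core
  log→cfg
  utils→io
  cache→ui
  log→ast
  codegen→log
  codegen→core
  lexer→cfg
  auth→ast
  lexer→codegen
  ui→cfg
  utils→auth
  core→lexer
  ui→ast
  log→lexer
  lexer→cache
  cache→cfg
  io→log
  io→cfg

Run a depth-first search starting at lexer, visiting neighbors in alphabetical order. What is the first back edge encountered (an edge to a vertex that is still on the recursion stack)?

DFS from lexer (visiting neighbors in alphabetical order); mark gray on enter, black on exit:
lexer gray
  cache gray
    cfg gray
      ast gray
      ast black
    cfg black
    ui gray
      ui→ast: ast black — skip
      ui→cfg: cfg black — skip
    ui black
  cache black
  lexer→cfg: cfg black — skip
  codegen gray
    core gray
      core→lexer: lexer is gray → back edge
First back edge: core → lexer.

core→lexer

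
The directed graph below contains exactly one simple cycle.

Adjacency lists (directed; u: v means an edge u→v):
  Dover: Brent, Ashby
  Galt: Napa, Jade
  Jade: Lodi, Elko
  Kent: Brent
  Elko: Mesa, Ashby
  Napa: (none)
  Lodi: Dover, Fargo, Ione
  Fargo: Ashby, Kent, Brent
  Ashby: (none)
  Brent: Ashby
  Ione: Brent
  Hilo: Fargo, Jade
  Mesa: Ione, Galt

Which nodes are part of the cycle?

DFS with gray/black marking from Jade:
Jade gray
  Lodi gray
    Dover gray
      Brent gray
        Ashby gray
        Ashby black
      Brent black
      Dover→Ashby: Ashby black — skip
    Dover black
    Fargo gray
      Fargo→Ashby: Ashby black — skip
      Kent gray
        Kent→Brent: Brent black — skip
      Kent black
      Fargo→Brent: Brent black — skip
    Fargo black
    Ione gray
      Ione→Brent: Brent black — skip
    Ione black
  Lodi black
  Elko gray
    Mesa gray
      Mesa→Ione: Ione black — skip
      Galt gray
        Napa gray
        Napa black
        Galt→Jade: Jade is gray → back edge
Back edge closes the cycle Jade → Elko → Mesa → Galt → Jade; its vertices are {Elko, Galt, Jade, Mesa}.

Elko, Galt, Jade, Mesa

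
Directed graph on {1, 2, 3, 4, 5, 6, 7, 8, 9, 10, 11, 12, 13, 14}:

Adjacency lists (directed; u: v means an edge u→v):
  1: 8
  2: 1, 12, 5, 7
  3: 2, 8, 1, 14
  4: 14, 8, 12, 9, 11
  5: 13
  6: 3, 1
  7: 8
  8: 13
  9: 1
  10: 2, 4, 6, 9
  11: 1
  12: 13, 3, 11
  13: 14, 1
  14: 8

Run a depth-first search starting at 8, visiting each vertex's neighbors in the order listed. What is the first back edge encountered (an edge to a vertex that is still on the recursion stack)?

14->8

DFS from 8 (visiting each vertex's neighbors in the order listed); mark gray on enter, black on exit:
8 gray
  13 gray
    14 gray
      14→8: 8 is gray → back edge
First back edge: 14 → 8.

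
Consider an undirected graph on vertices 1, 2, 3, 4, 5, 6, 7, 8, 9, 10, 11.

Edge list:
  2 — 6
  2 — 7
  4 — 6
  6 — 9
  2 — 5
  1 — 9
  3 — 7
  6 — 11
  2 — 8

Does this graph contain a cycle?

DFS, tracking each vertex's parent; an edge to a visited non-parent vertex closes a cycle.
Start from 5:
visit 5 (parent –)
  visit 2 (parent 5)
    2–5: parent, skip
    visit 6 (parent 2)
      visit 9 (parent 6)
        visit 1 (parent 9)
          1–9: parent, skip
        9–6: parent, skip
      6–2: parent, skip
      visit 4 (parent 6)
        4–6: parent, skip
      visit 11 (parent 6)
        11–6: parent, skip
    visit 8 (parent 2)
      8–2: parent, skip
    visit 7 (parent 2)
      visit 3 (parent 7)
        3–7: parent, skip
      7–2: parent, skip
visit 10 (parent –)
No non-parent visited neighbor found — the graph is a forest.

No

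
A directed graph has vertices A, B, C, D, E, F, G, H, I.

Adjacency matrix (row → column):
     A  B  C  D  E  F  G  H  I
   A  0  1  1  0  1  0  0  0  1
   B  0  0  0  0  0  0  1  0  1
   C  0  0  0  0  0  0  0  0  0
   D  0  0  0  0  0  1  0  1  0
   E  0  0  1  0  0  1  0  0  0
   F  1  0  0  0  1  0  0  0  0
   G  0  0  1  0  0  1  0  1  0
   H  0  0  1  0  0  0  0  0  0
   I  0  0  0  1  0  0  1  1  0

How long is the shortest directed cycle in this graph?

For each vertex v, BFS finds the shortest path from v back to v.
The shortest such closed walk is E → F → E, length 2.

2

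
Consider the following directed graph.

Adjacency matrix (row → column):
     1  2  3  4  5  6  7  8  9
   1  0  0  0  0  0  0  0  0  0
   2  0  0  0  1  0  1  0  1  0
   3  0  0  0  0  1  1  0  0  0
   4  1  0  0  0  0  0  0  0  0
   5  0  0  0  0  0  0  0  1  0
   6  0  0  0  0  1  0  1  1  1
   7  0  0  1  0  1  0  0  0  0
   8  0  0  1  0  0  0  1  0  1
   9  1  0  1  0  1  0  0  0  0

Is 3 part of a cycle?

Yes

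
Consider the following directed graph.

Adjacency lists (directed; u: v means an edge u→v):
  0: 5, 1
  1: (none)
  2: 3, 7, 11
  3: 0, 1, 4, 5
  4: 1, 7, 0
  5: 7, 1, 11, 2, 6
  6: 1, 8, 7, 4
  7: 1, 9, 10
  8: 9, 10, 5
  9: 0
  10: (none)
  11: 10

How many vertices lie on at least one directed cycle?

A vertex is on a directed cycle iff it belongs to a strongly connected component of size ≥ 2 (or has a self-loop).
The vertices on cycles are {0, 2, 3, 4, 5, 6, 7, 8, 9} — 9 in total.

9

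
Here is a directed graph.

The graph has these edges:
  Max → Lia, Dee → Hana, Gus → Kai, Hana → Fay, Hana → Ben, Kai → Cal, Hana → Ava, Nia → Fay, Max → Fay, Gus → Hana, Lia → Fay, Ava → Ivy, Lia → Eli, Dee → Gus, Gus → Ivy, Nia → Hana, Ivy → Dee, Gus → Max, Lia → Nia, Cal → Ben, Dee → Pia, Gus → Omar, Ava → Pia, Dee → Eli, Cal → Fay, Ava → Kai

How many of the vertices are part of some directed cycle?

8

A vertex is on a directed cycle iff it belongs to a strongly connected component of size ≥ 2 (or has a self-loop).
The vertices on cycles are {Ava, Dee, Gus, Ivy, Lia, Max, Nia, Hana} — 8 in total.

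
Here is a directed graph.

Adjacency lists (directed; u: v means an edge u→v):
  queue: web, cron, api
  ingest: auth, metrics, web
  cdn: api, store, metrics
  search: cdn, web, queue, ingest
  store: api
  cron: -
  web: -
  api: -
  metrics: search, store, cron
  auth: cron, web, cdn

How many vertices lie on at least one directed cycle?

A vertex is on a directed cycle iff it belongs to a strongly connected component of size ≥ 2 (or has a self-loop).
The vertices on cycles are {cdn, auth, ingest, search, metrics} — 5 in total.

5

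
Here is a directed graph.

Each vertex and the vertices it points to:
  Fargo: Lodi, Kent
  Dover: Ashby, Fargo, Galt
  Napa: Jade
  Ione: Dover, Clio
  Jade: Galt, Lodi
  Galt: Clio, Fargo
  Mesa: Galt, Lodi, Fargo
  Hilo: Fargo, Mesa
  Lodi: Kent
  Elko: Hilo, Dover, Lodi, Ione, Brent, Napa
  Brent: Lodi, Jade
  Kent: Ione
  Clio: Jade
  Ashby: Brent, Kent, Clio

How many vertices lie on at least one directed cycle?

10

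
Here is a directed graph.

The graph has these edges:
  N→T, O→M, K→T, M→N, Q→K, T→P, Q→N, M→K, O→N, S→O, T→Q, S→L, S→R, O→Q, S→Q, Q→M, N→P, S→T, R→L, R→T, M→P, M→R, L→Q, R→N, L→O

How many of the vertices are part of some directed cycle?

A vertex is on a directed cycle iff it belongs to a strongly connected component of size ≥ 2 (or has a self-loop).
The vertices on cycles are {K, L, M, N, O, Q, R, T} — 8 in total.

8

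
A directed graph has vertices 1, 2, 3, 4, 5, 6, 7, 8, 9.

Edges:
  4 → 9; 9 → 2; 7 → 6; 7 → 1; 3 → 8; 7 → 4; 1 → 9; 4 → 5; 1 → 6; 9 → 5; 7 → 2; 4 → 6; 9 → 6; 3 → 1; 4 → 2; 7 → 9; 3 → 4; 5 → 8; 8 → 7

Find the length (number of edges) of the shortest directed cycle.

4

For each vertex v, BFS finds the shortest path from v back to v.
The shortest such closed walk is 4 → 5 → 8 → 7 → 4, length 4.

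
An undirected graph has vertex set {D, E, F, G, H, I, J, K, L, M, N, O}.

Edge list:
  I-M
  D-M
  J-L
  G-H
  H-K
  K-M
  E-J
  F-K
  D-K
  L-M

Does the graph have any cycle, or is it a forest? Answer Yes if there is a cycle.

DFS, tracking each vertex's parent; an edge to a visited non-parent vertex closes a cycle.
Start from J:
visit J (parent –)
  visit E (parent J)
    E–J: parent, skip
  visit L (parent J)
    visit M (parent L)
      visit D (parent M)
        D–M: parent, skip
        visit K (parent D)
          visit F (parent K)
            F–K: parent, skip
          K–M: M visited and ≠ parent → cycle
Cycle: M – D – K – M.

Yes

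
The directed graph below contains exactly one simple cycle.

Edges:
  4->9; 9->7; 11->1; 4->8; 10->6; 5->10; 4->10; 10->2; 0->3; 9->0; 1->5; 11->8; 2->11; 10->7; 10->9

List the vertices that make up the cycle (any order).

DFS with gray/black marking from 10:
10 gray
  6 gray
  6 black
  9 gray
    0 gray
      3 gray
      3 black
    0 black
    7 gray
    7 black
  9 black
  10→7: 7 black — skip
  2 gray
    11 gray
      1 gray
        5 gray
          5→10: 10 is gray → back edge
Back edge closes the cycle 10 → 2 → 11 → 1 → 5 → 10; its vertices are {1, 2, 5, 10, 11}.

1, 2, 5, 10, 11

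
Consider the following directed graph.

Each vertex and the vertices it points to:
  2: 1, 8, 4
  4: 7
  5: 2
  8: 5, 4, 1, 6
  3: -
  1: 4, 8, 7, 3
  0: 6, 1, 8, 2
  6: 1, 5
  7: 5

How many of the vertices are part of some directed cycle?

7

A vertex is on a directed cycle iff it belongs to a strongly connected component of size ≥ 2 (or has a self-loop).
The vertices on cycles are {1, 2, 4, 5, 6, 7, 8} — 7 in total.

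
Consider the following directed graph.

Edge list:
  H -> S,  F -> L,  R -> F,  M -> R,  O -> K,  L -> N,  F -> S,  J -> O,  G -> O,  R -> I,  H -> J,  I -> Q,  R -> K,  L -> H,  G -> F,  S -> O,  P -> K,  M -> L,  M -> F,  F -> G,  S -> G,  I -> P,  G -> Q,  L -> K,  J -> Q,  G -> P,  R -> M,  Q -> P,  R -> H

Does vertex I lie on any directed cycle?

No

I lies on a cycle iff there is a path from I back to itself.
Exploring from I, it never reaches itself; equivalently, its strongly connected component is a singleton.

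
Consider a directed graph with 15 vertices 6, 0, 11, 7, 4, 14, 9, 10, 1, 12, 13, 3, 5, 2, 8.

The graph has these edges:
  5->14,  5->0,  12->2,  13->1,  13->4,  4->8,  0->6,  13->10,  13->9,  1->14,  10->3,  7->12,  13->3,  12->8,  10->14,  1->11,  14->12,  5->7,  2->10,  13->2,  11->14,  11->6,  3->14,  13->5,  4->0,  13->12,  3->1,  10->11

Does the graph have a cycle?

DFS with white/gray/black marking, starting from 6:
6 gray
6 black
0 gray
  0→6: 6 black — skip
0 black
11 gray
  11→6: 6 black — skip
  14 gray
    12 gray
      8 gray
      8 black
      2 gray
        10 gray
          10→14: 14 is gray → back edge
Back edge found, so a cycle exists: 14 → 12 → 2 → 10 → 14.

Yes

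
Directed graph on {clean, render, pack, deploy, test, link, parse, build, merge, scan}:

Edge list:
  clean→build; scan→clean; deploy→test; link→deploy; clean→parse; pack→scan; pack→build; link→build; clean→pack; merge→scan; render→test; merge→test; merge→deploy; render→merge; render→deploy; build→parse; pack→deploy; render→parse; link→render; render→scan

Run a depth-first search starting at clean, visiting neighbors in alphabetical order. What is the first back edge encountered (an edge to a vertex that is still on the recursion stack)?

DFS from clean (visiting neighbors in alphabetical order); mark gray on enter, black on exit:
clean gray
  build gray
    parse gray
    parse black
  build black
  pack gray
    pack→build: build black — skip
    deploy gray
      test gray
      test black
    deploy black
    scan gray
      scan→clean: clean is gray → back edge
First back edge: scan → clean.

scan→clean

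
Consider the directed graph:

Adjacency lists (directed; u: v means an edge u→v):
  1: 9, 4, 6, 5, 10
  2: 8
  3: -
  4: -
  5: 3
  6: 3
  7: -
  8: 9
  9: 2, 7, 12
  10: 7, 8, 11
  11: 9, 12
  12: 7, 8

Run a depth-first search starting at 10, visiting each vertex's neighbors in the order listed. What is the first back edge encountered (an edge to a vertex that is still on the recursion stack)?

DFS from 10 (visiting each vertex's neighbors in the order listed); mark gray on enter, black on exit:
10 gray
  7 gray
  7 black
  8 gray
    9 gray
      2 gray
        2→8: 8 is gray → back edge
First back edge: 2 → 8.

2->8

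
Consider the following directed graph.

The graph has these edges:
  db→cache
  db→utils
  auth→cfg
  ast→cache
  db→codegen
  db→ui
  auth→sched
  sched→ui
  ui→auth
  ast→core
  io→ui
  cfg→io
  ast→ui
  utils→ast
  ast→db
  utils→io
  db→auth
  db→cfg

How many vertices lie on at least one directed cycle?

A vertex is on a directed cycle iff it belongs to a strongly connected component of size ≥ 2 (or has a self-loop).
The vertices on cycles are {db, io, ui, ast, cfg, auth, sched, utils} — 8 in total.

8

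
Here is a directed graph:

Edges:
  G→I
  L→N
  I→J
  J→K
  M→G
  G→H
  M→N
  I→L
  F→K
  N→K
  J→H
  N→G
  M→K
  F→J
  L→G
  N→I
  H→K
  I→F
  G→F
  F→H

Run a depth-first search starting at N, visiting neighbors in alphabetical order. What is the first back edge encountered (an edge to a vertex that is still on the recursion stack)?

DFS from N (visiting neighbors in alphabetical order); mark gray on enter, black on exit:
N gray
  G gray
    F gray
      H gray
        K gray
        K black
      H black
      J gray
        J→H: H black — skip
        J→K: K black — skip
      J black
      F→K: K black — skip
    F black
    G→H: H black — skip
    I gray
      I→F: F black — skip
      I→J: J black — skip
      L gray
        L→G: G is gray → back edge
First back edge: L → G.

L->G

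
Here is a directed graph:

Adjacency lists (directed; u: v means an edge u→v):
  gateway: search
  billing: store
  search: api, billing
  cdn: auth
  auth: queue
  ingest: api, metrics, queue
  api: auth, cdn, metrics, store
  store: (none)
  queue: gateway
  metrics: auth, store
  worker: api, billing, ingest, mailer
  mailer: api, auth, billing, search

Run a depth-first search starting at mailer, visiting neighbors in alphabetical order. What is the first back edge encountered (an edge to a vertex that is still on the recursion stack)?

search->api

DFS from mailer (visiting neighbors in alphabetical order); mark gray on enter, black on exit:
mailer gray
  api gray
    auth gray
      queue gray
        gateway gray
          search gray
            search→api: api is gray → back edge
First back edge: search → api.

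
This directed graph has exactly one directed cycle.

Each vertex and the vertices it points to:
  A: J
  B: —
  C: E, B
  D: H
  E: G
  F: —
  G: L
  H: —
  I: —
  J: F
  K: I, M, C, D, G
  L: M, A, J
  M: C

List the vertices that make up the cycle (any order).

DFS with gray/black marking from G:
G gray
  L gray
    M gray
      C gray
        E gray
          E→G: G is gray → back edge
Back edge closes the cycle G → L → M → C → E → G; its vertices are {C, E, G, L, M}.

C, E, G, L, M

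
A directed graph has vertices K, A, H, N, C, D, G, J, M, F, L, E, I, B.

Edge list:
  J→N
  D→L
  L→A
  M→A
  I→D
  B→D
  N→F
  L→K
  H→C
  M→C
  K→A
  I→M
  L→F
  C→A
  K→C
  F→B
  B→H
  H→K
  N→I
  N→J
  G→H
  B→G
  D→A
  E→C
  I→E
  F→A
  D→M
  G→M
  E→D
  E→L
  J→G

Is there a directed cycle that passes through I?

No

I lies on a cycle iff there is a path from I back to itself.
Exploring from I, it never reaches itself; equivalently, its strongly connected component is a singleton.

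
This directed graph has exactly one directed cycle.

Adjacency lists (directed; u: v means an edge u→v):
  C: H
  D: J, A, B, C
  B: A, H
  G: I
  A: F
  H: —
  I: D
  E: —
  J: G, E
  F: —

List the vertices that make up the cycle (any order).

DFS with gray/black marking from D:
D gray
  J gray
    G gray
      I gray
        I→D: D is gray → back edge
Back edge closes the cycle D → J → G → I → D; its vertices are {D, G, I, J}.

D, G, I, J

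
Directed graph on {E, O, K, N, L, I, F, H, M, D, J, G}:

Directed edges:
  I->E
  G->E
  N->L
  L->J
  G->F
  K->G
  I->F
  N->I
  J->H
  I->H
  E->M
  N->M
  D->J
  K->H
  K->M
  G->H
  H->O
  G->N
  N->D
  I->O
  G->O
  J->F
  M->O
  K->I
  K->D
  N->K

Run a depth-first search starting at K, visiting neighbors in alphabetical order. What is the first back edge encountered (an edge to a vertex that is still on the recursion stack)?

N→K

DFS from K (visiting neighbors in alphabetical order); mark gray on enter, black on exit:
K gray
  D gray
    J gray
      F gray
      F black
      H gray
        O gray
        O black
      H black
    J black
  D black
  G gray
    E gray
      M gray
        M→O: O black — skip
      M black
    E black
    G→F: F black — skip
    G→H: H black — skip
    N gray
      N→D: D black — skip
      I gray
        I→E: E black — skip
        I→F: F black — skip
        I→H: H black — skip
        I→O: O black — skip
      I black
      N→K: K is gray → back edge
First back edge: N → K.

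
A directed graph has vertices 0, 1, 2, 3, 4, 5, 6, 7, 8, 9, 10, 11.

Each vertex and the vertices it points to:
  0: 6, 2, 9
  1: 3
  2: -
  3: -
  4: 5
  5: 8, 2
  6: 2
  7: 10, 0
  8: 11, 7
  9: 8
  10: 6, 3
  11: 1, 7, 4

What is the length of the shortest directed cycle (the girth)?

4

For each vertex v, BFS finds the shortest path from v back to v.
The shortest such closed walk is 11 → 4 → 5 → 8 → 11, length 4.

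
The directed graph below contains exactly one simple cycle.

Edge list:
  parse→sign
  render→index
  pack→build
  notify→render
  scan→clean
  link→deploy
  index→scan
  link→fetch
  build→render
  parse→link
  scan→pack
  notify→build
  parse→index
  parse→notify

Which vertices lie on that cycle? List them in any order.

pack, scan, build, index, render

DFS with gray/black marking from index:
index gray
  scan gray
    clean gray
    clean black
    pack gray
      build gray
        render gray
          render→index: index is gray → back edge
Back edge closes the cycle index → scan → pack → build → render → index; its vertices are {pack, scan, build, index, render}.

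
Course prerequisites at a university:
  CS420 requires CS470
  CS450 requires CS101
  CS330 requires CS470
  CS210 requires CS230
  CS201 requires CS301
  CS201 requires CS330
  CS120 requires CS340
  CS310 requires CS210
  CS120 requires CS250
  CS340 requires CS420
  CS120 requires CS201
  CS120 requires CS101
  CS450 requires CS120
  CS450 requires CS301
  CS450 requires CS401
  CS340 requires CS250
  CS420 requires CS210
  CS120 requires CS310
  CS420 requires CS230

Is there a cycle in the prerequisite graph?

No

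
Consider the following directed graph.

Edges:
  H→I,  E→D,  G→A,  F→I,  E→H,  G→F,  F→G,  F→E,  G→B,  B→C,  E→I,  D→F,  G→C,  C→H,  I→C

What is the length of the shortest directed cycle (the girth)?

For each vertex v, BFS finds the shortest path from v back to v.
The shortest such closed walk is G → F → G, length 2.

2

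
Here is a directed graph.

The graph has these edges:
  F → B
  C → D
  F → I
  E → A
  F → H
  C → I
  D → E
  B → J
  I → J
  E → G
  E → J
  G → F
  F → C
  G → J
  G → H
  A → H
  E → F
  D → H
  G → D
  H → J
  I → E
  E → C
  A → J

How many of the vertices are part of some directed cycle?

A vertex is on a directed cycle iff it belongs to a strongly connected component of size ≥ 2 (or has a self-loop).
The vertices on cycles are {C, D, E, F, G, I} — 6 in total.

6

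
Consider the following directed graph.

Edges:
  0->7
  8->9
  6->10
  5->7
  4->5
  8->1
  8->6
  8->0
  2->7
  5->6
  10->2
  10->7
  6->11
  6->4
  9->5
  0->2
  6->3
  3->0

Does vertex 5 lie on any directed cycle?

5 is on a cycle iff 5 can reach itself via ≥1 edge.
5 → 6 → 4 → 5 — yes.

Yes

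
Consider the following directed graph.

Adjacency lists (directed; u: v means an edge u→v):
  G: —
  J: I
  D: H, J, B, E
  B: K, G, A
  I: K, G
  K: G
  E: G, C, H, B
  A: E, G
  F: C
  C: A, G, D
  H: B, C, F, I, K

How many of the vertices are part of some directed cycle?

7

A vertex is on a directed cycle iff it belongs to a strongly connected component of size ≥ 2 (or has a self-loop).
The vertices on cycles are {A, B, C, D, E, F, H} — 7 in total.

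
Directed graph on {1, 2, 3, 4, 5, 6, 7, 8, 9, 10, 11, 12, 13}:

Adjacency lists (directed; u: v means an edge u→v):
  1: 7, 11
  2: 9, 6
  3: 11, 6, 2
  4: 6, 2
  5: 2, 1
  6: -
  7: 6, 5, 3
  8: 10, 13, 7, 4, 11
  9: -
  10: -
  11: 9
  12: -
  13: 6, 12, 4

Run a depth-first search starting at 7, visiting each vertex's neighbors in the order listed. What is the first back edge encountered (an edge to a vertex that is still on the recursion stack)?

1→7

DFS from 7 (visiting each vertex's neighbors in the order listed); mark gray on enter, black on exit:
7 gray
  6 gray
  6 black
  5 gray
    2 gray
      9 gray
      9 black
      2→6: 6 black — skip
    2 black
    1 gray
      1→7: 7 is gray → back edge
First back edge: 1 → 7.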